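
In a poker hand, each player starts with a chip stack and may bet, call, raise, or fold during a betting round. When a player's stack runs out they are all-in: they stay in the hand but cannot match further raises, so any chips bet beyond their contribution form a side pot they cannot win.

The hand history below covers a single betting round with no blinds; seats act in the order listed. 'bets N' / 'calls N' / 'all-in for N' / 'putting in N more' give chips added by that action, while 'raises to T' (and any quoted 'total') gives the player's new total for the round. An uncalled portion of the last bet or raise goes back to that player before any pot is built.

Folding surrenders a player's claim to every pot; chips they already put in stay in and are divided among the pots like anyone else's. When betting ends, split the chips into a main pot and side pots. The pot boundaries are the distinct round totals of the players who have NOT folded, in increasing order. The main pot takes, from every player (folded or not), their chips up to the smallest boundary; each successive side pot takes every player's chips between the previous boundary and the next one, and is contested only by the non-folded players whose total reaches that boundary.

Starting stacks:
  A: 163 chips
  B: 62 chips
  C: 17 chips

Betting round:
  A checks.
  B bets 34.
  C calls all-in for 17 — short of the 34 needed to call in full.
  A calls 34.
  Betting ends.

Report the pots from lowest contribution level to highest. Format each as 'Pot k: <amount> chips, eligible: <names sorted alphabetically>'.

Contributions: A=34, B=34, C=17
Pot levels (distinct totals of non-folded players): 17, 34
Layer 1-17: 17 each from A, B, C = 17*3 = 51 chips; eligible A, B, C
Layer 18-34: 17 each from A, B = 17*2 = 34 chips; eligible A, B

Pot 1: 51 chips, eligible: A, B, C
Pot 2: 34 chips, eligible: A, B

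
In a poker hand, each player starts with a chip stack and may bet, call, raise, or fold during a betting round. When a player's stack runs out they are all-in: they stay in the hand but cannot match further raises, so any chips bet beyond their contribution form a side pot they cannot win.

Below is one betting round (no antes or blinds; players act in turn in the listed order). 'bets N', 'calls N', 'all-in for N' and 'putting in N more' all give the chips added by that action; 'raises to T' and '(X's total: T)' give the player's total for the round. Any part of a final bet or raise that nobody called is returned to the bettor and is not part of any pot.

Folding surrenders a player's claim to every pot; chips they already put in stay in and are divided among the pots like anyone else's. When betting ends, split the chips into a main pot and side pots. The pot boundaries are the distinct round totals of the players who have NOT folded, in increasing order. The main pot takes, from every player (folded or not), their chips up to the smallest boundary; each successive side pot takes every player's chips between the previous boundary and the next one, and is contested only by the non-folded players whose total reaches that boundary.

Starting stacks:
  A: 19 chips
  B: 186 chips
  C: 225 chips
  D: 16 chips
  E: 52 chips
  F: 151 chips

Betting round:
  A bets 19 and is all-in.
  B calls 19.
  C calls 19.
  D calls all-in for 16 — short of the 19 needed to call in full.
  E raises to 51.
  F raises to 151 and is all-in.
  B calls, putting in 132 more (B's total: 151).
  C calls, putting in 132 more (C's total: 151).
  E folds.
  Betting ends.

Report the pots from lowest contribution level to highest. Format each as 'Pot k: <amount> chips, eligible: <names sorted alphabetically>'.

Pot 1: 96 chips, eligible: A, B, C, D, F
Pot 2: 15 chips, eligible: A, B, C, F
Pot 3: 428 chips, eligible: B, C, F

Derivation:
Contributions: A=19, B=151, C=151, D=16, E=51, F=151
Folded: E
Pot levels (distinct totals of non-folded players): 16, 19, 151
Layer 1-16: 16 each from A, B, C, D, E, F = 16*6 = 96 chips; eligible A, B, C, D, F
Layer 17-19: 3 each from A, B, C, E, F = 3*5 = 15 chips; eligible A, B, C, F
Layer 20-151: B 132 + C 132 + E 32 + F 132 = 428 chips; eligible B, C, F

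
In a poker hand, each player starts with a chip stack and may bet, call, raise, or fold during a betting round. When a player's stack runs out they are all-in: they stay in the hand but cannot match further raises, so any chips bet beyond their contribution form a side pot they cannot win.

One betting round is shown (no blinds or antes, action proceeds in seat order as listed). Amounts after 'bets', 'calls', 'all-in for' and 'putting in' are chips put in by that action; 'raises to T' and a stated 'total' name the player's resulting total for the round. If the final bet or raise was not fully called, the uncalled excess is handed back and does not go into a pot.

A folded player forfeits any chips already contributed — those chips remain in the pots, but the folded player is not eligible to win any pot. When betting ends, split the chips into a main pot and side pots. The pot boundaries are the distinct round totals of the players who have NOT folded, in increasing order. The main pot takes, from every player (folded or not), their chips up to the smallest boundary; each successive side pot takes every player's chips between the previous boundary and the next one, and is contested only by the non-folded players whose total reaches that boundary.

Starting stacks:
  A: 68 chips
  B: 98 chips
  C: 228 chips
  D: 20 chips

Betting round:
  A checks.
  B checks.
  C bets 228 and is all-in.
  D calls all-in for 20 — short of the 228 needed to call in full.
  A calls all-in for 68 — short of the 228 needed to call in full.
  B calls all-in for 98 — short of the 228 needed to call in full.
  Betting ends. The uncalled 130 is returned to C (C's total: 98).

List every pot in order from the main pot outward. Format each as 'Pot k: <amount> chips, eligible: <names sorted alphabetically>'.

Pot 1: 80 chips, eligible: A, B, C, D
Pot 2: 144 chips, eligible: A, B, C
Pot 3: 60 chips, eligible: B, C

Derivation:
Contributions (after 130 returned to C): A=68, B=98, C=98, D=20
Pot levels (distinct totals of non-folded players): 20, 68, 98
Layer 1-20: 20 each from A, B, C, D = 20*4 = 80 chips; eligible A, B, C, D
Layer 21-68: 48 each from A, B, C = 48*3 = 144 chips; eligible A, B, C
Layer 69-98: 30 each from B, C = 30*2 = 60 chips; eligible B, C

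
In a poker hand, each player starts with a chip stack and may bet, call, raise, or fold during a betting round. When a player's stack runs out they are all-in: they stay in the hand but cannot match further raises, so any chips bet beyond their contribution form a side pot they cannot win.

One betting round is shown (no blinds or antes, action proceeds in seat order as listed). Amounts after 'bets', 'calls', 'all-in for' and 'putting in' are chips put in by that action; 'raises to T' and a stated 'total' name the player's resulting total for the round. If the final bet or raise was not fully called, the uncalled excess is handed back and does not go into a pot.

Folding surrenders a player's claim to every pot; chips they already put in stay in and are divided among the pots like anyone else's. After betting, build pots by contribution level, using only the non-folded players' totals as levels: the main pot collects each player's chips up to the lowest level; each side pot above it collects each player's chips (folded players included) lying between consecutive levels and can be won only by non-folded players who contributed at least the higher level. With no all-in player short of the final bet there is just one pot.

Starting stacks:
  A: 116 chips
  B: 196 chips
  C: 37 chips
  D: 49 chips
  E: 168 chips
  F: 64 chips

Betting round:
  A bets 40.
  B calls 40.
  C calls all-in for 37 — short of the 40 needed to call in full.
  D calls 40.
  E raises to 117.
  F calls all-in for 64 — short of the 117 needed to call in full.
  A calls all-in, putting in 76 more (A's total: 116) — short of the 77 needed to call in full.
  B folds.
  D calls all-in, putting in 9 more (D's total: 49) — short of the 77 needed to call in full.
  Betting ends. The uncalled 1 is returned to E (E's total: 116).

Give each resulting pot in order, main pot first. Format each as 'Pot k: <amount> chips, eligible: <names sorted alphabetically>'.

Contributions (after 1 returned to E): A=116, B=40, C=37, D=49, E=116, F=64
Folded: B
Pot levels (distinct totals of non-folded players): 37, 49, 64, 116
Layer 1-37: 37 each from A, B, C, D, E, F = 37*6 = 222 chips; eligible A, C, D, E, F
Layer 38-49: A 12 + B 3 + D 12 + E 12 + F 12 = 51 chips; eligible A, D, E, F
Layer 50-64: 15 each from A, E, F = 15*3 = 45 chips; eligible A, E, F
Layer 65-116: 52 each from A, E = 52*2 = 104 chips; eligible A, E

Pot 1: 222 chips, eligible: A, C, D, E, F
Pot 2: 51 chips, eligible: A, D, E, F
Pot 3: 45 chips, eligible: A, E, F
Pot 4: 104 chips, eligible: A, E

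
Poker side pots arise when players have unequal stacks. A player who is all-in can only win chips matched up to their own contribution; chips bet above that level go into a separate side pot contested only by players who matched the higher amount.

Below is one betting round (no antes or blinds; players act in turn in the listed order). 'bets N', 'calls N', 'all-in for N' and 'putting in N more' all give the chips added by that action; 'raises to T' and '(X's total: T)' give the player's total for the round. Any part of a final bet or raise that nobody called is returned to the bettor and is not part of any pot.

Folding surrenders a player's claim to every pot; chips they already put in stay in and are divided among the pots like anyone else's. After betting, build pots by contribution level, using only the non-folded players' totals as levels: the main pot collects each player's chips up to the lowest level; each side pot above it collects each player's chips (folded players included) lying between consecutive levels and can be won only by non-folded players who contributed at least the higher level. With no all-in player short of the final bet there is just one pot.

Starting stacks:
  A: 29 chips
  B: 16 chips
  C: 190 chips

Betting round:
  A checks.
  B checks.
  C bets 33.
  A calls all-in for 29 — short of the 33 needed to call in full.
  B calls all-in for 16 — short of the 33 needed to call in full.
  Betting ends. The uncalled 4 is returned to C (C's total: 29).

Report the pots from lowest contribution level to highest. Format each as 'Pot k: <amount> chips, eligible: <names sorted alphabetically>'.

Contributions (after 4 returned to C): A=29, B=16, C=29
Pot levels (distinct totals of non-folded players): 16, 29
Layer 1-16: 16 each from A, B, C = 16*3 = 48 chips; eligible A, B, C
Layer 17-29: 13 each from A, C = 13*2 = 26 chips; eligible A, C

Pot 1: 48 chips, eligible: A, B, C
Pot 2: 26 chips, eligible: A, C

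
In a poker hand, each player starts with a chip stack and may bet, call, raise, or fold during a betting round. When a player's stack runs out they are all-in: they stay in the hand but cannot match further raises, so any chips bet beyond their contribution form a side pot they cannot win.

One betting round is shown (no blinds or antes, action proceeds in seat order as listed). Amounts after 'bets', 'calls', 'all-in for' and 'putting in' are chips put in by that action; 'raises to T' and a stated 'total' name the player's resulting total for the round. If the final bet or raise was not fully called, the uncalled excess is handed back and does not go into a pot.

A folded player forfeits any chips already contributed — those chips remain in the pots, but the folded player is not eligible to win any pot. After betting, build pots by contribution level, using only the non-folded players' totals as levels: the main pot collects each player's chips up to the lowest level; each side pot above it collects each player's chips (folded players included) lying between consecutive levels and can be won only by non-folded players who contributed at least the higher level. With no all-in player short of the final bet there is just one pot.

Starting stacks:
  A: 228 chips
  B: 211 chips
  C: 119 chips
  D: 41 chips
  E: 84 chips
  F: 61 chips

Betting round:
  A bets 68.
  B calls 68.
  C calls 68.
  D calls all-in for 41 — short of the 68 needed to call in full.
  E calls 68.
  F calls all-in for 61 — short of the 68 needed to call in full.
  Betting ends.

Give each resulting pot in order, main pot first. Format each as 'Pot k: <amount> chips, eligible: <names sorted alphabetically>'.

Contributions: A=68, B=68, C=68, D=41, E=68, F=61
Pot levels (distinct totals of non-folded players): 41, 61, 68
Layer 1-41: 41 each from A, B, C, D, E, F = 41*6 = 246 chips; eligible A, B, C, D, E, F
Layer 42-61: 20 each from A, B, C, E, F = 20*5 = 100 chips; eligible A, B, C, E, F
Layer 62-68: 7 each from A, B, C, E = 7*4 = 28 chips; eligible A, B, C, E

Pot 1: 246 chips, eligible: A, B, C, D, E, F
Pot 2: 100 chips, eligible: A, B, C, E, F
Pot 3: 28 chips, eligible: A, B, C, E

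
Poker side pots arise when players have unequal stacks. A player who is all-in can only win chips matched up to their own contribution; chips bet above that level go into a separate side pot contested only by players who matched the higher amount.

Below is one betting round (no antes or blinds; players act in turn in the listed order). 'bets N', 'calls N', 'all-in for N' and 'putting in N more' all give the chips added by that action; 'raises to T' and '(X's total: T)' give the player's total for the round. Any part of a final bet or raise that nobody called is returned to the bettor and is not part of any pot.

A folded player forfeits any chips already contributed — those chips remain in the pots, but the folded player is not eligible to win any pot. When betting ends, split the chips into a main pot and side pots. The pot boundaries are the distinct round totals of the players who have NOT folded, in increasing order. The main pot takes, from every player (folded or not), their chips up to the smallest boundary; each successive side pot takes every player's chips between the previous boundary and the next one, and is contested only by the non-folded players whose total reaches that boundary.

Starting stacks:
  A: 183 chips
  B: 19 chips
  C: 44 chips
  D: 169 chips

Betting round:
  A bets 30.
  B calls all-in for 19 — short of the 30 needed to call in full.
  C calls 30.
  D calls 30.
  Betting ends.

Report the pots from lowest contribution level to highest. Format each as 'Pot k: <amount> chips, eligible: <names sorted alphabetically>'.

Contributions: A=30, B=19, C=30, D=30
Pot levels (distinct totals of non-folded players): 19, 30
Layer 1-19: 19 each from A, B, C, D = 19*4 = 76 chips; eligible A, B, C, D
Layer 20-30: 11 each from A, C, D = 11*3 = 33 chips; eligible A, C, D

Pot 1: 76 chips, eligible: A, B, C, D
Pot 2: 33 chips, eligible: A, C, D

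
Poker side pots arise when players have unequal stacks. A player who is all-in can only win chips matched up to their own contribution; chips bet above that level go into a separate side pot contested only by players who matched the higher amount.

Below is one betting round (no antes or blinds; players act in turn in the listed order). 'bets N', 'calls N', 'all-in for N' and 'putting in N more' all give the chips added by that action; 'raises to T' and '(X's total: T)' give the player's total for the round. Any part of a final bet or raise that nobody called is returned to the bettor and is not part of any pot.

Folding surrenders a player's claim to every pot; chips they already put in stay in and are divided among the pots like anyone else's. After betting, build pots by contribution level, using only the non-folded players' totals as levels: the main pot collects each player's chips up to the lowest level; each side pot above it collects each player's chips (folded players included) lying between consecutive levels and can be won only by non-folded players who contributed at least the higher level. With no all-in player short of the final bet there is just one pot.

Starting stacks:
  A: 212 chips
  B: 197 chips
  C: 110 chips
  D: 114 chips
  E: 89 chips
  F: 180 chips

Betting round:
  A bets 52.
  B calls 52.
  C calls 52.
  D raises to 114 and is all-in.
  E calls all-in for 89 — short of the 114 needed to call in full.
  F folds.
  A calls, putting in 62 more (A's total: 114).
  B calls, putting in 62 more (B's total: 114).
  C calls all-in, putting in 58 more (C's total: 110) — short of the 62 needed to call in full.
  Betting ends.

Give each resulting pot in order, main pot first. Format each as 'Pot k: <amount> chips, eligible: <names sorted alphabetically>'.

Contributions: A=114, B=114, C=110, D=114, E=89
Folded: F
Pot levels (distinct totals of non-folded players): 89, 110, 114
Layer 1-89: 89 each from A, B, C, D, E = 89*5 = 445 chips; eligible A, B, C, D, E
Layer 90-110: 21 each from A, B, C, D = 21*4 = 84 chips; eligible A, B, C, D
Layer 111-114: 4 each from A, B, D = 4*3 = 12 chips; eligible A, B, D

Pot 1: 445 chips, eligible: A, B, C, D, E
Pot 2: 84 chips, eligible: A, B, C, D
Pot 3: 12 chips, eligible: A, B, D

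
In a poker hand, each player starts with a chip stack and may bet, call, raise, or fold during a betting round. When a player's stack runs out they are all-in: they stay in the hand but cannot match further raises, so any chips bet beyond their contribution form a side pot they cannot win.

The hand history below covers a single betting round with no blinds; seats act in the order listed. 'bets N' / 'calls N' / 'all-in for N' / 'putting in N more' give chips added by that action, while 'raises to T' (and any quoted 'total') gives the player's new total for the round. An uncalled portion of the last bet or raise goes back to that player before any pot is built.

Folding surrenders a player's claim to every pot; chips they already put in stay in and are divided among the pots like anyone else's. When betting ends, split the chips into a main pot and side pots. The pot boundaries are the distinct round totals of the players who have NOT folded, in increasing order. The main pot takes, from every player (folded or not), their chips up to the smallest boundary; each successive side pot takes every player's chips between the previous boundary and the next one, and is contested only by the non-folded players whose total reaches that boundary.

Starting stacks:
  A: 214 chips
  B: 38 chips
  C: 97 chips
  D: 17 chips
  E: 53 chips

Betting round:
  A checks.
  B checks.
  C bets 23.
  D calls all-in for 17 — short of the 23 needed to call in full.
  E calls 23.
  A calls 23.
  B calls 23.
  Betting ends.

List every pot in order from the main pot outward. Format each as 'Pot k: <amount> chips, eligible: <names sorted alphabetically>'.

Contributions: A=23, B=23, C=23, D=17, E=23
Pot levels (distinct totals of non-folded players): 17, 23
Layer 1-17: 17 each from A, B, C, D, E = 17*5 = 85 chips; eligible A, B, C, D, E
Layer 18-23: 6 each from A, B, C, E = 6*4 = 24 chips; eligible A, B, C, E

Pot 1: 85 chips, eligible: A, B, C, D, E
Pot 2: 24 chips, eligible: A, B, C, E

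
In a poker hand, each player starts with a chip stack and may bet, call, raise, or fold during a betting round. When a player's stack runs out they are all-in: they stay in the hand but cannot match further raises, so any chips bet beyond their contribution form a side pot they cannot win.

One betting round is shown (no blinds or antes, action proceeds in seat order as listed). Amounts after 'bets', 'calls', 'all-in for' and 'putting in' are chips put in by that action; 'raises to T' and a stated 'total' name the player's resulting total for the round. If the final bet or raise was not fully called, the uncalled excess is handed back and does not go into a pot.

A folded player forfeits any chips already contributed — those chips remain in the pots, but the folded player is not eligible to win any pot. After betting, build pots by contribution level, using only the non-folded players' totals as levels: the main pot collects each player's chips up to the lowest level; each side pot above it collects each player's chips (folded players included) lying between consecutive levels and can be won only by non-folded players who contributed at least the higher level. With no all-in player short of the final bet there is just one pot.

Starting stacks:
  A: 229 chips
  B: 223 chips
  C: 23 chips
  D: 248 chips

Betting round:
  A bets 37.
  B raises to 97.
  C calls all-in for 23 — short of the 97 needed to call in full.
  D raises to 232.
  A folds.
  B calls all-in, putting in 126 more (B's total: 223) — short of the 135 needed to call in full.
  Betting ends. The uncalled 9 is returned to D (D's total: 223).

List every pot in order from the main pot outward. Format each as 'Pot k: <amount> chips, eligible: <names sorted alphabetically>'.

Contributions (after 9 returned to D): A=37, B=223, C=23, D=223
Folded: A
Pot levels (distinct totals of non-folded players): 23, 223
Layer 1-23: 23 each from A, B, C, D = 23*4 = 92 chips; eligible B, C, D
Layer 24-223: A 14 + B 200 + D 200 = 414 chips; eligible B, D

Pot 1: 92 chips, eligible: B, C, D
Pot 2: 414 chips, eligible: B, D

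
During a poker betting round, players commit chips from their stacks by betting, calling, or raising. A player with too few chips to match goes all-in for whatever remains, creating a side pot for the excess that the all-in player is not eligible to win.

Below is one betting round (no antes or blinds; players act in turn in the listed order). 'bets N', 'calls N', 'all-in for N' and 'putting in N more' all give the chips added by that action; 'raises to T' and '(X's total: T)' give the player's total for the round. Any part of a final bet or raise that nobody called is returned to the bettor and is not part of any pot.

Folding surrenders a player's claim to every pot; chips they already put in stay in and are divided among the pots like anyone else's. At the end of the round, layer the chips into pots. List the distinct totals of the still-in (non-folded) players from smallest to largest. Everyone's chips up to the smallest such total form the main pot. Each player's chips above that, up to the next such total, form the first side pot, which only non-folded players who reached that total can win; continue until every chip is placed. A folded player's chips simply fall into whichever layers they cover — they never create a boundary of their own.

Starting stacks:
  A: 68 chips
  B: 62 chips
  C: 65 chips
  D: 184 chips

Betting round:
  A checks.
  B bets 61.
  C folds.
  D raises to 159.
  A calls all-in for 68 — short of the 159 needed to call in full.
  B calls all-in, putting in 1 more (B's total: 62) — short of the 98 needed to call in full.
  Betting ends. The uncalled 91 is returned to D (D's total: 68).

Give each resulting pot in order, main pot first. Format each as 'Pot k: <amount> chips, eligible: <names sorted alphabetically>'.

Contributions (after 91 returned to D): A=68, B=62, D=68
Folded: C
Pot levels (distinct totals of non-folded players): 62, 68
Layer 1-62: 62 each from A, B, D = 62*3 = 186 chips; eligible A, B, D
Layer 63-68: 6 each from A, D = 6*2 = 12 chips; eligible A, D

Pot 1: 186 chips, eligible: A, B, D
Pot 2: 12 chips, eligible: A, D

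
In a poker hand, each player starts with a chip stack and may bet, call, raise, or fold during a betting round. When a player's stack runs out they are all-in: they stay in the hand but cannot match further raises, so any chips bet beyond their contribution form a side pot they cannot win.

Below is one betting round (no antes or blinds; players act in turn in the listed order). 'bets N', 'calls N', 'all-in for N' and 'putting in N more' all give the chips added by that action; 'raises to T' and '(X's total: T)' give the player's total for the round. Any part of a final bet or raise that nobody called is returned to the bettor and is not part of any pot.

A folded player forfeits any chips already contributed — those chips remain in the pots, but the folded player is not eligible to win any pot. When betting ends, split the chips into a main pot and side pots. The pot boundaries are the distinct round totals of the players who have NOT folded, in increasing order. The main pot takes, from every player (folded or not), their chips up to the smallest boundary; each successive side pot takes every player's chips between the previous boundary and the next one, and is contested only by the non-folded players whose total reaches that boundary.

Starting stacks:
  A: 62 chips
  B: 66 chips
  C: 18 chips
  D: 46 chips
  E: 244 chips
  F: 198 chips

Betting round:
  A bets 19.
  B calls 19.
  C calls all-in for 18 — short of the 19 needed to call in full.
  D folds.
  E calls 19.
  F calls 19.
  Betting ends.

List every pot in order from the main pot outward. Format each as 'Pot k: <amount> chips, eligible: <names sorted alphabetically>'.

Contributions: A=19, B=19, C=18, E=19, F=19
Folded: D
Pot levels (distinct totals of non-folded players): 18, 19
Layer 1-18: 18 each from A, B, C, E, F = 18*5 = 90 chips; eligible A, B, C, E, F
Layer 19-19: 1 each from A, B, E, F = 1*4 = 4 chips; eligible A, B, E, F

Pot 1: 90 chips, eligible: A, B, C, E, F
Pot 2: 4 chips, eligible: A, B, E, F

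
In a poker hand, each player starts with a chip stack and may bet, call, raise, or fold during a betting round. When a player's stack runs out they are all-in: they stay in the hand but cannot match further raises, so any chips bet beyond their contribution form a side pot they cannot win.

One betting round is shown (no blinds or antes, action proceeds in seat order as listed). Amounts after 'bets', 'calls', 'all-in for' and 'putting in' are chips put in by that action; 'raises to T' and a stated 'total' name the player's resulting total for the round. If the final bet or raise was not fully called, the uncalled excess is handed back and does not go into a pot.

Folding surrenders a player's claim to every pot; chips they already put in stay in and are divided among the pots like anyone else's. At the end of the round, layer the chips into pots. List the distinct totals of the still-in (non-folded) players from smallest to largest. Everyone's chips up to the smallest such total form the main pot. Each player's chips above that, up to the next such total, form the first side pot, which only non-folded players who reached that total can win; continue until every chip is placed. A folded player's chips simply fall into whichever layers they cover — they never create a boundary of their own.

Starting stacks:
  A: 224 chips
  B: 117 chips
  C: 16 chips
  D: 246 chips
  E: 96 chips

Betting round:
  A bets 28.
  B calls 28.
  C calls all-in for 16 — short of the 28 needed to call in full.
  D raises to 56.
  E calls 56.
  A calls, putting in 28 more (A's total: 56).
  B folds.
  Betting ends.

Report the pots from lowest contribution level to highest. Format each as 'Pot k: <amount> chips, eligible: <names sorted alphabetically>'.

Contributions: A=56, B=28, C=16, D=56, E=56
Folded: B
Pot levels (distinct totals of non-folded players): 16, 56
Layer 1-16: 16 each from A, B, C, D, E = 16*5 = 80 chips; eligible A, C, D, E
Layer 17-56: A 40 + B 12 + D 40 + E 40 = 132 chips; eligible A, D, E

Pot 1: 80 chips, eligible: A, C, D, E
Pot 2: 132 chips, eligible: A, D, E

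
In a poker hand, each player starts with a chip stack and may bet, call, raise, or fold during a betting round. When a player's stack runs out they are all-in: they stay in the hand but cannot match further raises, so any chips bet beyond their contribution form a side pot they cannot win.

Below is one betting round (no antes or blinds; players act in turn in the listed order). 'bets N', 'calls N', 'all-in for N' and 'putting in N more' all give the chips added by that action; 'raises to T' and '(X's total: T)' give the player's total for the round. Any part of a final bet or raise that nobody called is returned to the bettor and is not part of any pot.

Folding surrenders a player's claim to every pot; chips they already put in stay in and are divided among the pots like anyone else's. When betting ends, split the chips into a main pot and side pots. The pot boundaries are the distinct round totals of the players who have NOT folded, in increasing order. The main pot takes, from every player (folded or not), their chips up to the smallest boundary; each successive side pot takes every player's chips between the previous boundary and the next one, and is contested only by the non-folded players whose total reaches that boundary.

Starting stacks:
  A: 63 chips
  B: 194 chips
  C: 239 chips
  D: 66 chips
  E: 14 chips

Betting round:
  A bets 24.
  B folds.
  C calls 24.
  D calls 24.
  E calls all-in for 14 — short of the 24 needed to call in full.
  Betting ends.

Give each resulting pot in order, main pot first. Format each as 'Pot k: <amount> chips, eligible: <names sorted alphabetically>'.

Contributions: A=24, C=24, D=24, E=14
Folded: B
Pot levels (distinct totals of non-folded players): 14, 24
Layer 1-14: 14 each from A, C, D, E = 14*4 = 56 chips; eligible A, C, D, E
Layer 15-24: 10 each from A, C, D = 10*3 = 30 chips; eligible A, C, D

Pot 1: 56 chips, eligible: A, C, D, E
Pot 2: 30 chips, eligible: A, C, D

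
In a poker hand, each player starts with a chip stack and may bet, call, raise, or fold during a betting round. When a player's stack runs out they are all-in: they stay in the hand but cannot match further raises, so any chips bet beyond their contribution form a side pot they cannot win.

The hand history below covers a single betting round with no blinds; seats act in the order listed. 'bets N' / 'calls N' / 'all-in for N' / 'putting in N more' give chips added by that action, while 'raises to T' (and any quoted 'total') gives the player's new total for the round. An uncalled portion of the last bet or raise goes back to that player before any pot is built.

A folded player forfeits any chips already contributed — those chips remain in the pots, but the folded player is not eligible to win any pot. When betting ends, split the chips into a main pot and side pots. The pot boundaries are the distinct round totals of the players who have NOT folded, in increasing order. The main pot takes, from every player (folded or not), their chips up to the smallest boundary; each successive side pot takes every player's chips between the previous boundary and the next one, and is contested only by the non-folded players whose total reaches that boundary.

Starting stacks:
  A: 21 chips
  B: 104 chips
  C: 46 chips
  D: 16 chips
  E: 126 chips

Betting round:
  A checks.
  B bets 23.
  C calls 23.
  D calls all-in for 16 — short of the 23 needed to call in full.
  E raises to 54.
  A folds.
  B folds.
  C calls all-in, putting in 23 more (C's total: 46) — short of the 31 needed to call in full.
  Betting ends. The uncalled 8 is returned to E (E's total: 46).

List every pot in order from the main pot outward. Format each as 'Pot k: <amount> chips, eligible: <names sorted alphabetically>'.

Pot 1: 64 chips, eligible: C, D, E
Pot 2: 67 chips, eligible: C, E

Derivation:
Contributions (after 8 returned to E): B=23, C=46, D=16, E=46
Folded: A, B
Pot levels (distinct totals of non-folded players): 16, 46
Layer 1-16: 16 each from B, C, D, E = 16*4 = 64 chips; eligible C, D, E
Layer 17-46: B 7 + C 30 + E 30 = 67 chips; eligible C, E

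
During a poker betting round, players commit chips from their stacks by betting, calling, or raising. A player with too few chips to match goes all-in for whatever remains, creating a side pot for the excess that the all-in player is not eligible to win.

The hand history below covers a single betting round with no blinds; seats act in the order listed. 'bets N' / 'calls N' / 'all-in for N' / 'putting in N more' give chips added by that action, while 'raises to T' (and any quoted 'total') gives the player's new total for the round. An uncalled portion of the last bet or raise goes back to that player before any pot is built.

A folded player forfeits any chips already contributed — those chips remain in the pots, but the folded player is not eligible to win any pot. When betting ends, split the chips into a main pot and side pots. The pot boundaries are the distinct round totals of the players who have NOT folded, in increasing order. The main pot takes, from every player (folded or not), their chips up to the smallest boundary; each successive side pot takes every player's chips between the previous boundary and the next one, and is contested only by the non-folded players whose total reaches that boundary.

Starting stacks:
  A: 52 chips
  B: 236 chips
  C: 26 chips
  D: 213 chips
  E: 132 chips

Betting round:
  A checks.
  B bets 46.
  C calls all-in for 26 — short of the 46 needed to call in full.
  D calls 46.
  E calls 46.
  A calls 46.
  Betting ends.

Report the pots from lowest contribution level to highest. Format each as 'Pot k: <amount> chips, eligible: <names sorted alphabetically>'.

Contributions: A=46, B=46, C=26, D=46, E=46
Pot levels (distinct totals of non-folded players): 26, 46
Layer 1-26: 26 each from A, B, C, D, E = 26*5 = 130 chips; eligible A, B, C, D, E
Layer 27-46: 20 each from A, B, D, E = 20*4 = 80 chips; eligible A, B, D, E

Pot 1: 130 chips, eligible: A, B, C, D, E
Pot 2: 80 chips, eligible: A, B, D, E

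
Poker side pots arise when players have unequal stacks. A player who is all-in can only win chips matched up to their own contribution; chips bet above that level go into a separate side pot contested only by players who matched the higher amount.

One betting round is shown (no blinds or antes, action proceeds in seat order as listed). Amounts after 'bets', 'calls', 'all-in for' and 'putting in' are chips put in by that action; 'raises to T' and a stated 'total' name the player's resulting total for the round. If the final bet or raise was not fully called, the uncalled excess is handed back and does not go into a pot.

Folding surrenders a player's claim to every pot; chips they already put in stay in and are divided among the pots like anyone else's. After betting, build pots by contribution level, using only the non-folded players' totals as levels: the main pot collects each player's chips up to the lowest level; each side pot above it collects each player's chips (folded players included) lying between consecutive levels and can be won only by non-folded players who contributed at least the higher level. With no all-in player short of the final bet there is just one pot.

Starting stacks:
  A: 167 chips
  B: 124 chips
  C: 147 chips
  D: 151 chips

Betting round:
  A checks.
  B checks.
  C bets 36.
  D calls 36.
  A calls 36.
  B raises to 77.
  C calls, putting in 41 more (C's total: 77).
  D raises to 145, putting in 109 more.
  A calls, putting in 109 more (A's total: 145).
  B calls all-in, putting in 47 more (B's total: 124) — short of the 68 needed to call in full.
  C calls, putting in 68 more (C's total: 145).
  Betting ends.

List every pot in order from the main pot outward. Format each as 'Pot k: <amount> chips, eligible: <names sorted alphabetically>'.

Pot 1: 496 chips, eligible: A, B, C, D
Pot 2: 63 chips, eligible: A, C, D

Derivation:
Contributions: A=145, B=124, C=145, D=145
Pot levels (distinct totals of non-folded players): 124, 145
Layer 1-124: 124 each from A, B, C, D = 124*4 = 496 chips; eligible A, B, C, D
Layer 125-145: 21 each from A, C, D = 21*3 = 63 chips; eligible A, C, D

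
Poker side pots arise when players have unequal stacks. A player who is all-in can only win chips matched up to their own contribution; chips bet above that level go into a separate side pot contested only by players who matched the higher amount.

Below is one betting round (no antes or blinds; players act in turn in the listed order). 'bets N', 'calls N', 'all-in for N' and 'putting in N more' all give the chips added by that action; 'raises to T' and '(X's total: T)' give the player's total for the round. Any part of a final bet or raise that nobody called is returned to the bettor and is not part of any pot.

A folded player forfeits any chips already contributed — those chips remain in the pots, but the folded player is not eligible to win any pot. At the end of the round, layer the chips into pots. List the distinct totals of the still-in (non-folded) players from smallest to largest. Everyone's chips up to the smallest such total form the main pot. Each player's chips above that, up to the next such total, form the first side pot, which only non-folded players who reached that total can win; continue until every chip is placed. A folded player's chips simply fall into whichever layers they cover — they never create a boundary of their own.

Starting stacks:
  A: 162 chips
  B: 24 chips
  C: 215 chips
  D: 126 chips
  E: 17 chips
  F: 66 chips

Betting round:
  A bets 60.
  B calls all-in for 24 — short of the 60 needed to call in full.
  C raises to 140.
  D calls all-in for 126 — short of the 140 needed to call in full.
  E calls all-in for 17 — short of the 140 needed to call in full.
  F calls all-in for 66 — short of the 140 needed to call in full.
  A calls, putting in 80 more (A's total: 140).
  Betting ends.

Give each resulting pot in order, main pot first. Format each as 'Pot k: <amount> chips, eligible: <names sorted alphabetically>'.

Contributions: A=140, B=24, C=140, D=126, E=17, F=66
Pot levels (distinct totals of non-folded players): 17, 24, 66, 126, 140
Layer 1-17: 17 each from A, B, C, D, E, F = 17*6 = 102 chips; eligible A, B, C, D, E, F
Layer 18-24: 7 each from A, B, C, D, F = 7*5 = 35 chips; eligible A, B, C, D, F
Layer 25-66: 42 each from A, C, D, F = 42*4 = 168 chips; eligible A, C, D, F
Layer 67-126: 60 each from A, C, D = 60*3 = 180 chips; eligible A, C, D
Layer 127-140: 14 each from A, C = 14*2 = 28 chips; eligible A, C

Pot 1: 102 chips, eligible: A, B, C, D, E, F
Pot 2: 35 chips, eligible: A, B, C, D, F
Pot 3: 168 chips, eligible: A, C, D, F
Pot 4: 180 chips, eligible: A, C, D
Pot 5: 28 chips, eligible: A, C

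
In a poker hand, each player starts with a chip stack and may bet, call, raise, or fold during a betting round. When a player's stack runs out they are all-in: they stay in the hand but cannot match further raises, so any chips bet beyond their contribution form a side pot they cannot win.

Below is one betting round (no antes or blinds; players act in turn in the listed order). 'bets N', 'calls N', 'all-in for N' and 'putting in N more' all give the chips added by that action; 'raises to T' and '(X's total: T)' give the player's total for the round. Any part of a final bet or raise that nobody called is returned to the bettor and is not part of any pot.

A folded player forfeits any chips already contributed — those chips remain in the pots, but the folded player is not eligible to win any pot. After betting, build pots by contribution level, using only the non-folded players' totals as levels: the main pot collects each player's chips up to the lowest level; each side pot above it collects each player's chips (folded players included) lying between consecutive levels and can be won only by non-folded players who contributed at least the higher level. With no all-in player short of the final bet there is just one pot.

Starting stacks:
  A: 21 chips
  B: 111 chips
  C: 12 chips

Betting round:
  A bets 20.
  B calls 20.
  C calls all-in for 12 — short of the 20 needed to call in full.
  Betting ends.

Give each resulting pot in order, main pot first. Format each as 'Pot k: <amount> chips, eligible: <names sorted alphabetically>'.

Contributions: A=20, B=20, C=12
Pot levels (distinct totals of non-folded players): 12, 20
Layer 1-12: 12 each from A, B, C = 12*3 = 36 chips; eligible A, B, C
Layer 13-20: 8 each from A, B = 8*2 = 16 chips; eligible A, B

Pot 1: 36 chips, eligible: A, B, C
Pot 2: 16 chips, eligible: A, B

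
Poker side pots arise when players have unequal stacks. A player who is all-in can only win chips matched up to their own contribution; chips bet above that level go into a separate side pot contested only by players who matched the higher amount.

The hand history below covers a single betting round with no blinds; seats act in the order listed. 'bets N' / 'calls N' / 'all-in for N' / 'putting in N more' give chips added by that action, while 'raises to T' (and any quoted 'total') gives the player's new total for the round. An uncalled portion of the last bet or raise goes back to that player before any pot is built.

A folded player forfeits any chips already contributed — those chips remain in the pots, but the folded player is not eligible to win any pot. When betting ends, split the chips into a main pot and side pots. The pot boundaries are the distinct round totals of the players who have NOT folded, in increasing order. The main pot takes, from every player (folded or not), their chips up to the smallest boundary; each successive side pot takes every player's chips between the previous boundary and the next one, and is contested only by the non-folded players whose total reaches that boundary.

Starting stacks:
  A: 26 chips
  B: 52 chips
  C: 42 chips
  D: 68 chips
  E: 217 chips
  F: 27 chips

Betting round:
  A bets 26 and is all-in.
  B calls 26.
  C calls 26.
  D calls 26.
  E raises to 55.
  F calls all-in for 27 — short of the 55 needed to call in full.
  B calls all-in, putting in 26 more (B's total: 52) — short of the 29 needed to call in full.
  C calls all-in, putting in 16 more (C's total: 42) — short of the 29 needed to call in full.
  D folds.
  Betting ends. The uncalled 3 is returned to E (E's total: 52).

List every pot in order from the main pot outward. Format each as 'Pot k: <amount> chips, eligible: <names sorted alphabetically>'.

Contributions (after 3 returned to E): A=26, B=52, C=42, D=26, E=52, F=27
Folded: D
Pot levels (distinct totals of non-folded players): 26, 27, 42, 52
Layer 1-26: 26 each from A, B, C, D, E, F = 26*6 = 156 chips; eligible A, B, C, E, F
Layer 27-27: 1 each from B, C, E, F = 1*4 = 4 chips; eligible B, C, E, F
Layer 28-42: 15 each from B, C, E = 15*3 = 45 chips; eligible B, C, E
Layer 43-52: 10 each from B, E = 10*2 = 20 chips; eligible B, E

Pot 1: 156 chips, eligible: A, B, C, E, F
Pot 2: 4 chips, eligible: B, C, E, F
Pot 3: 45 chips, eligible: B, C, E
Pot 4: 20 chips, eligible: B, E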